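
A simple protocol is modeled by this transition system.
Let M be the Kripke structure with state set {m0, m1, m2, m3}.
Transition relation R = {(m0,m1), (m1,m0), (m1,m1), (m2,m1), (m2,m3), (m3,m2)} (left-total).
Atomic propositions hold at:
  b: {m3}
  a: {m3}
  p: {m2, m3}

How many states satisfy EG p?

EG p: greatest fixpoint, start Z0 = {m2, m3}, keep only states in Sat with some successor in Z. Already a fixed point.
Sat(EG p) = {m2, m3}
|Sat(EG p)| = |{m2, m3}| = 2.

2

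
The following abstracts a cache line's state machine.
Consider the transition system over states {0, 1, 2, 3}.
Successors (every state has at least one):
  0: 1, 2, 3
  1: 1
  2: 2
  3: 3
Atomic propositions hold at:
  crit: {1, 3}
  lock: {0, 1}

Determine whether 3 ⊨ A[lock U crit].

Yes

A[lock U crit]: least fixpoint, start Z0 = Sat(crit) = {1, 3}, add states in Sat(lock) with every successor in Z. Already a fixed point.
Sat(A[lock U crit]) = {1, 3}
3 ∈ Sat(A[lock U crit]) = {1, 3}, so the formula holds at 3.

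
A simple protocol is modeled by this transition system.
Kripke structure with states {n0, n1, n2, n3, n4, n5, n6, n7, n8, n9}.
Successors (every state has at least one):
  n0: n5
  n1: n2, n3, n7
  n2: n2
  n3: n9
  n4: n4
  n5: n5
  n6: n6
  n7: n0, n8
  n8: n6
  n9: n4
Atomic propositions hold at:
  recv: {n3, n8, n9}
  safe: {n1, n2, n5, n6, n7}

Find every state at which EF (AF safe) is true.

{n0, n1, n2, n5, n6, n7, n8}

AF safe: least fixpoint, start Z0 = {n1, n2, n5, n6, n7}, add states with every successor in Z. Z1 = {n0, n1, n2, n5, n6, n7, n8}; fixed.
Sat(AF safe) = {n0, n1, n2, n5, n6, n7, n8}
EF (AF safe): least fixpoint, start Z0 = {n0, n1, n2, n5, n6, n7, n8}, add states with some successor in Z. Already a fixed point.
Sat(EF (AF safe)) = {n0, n1, n2, n5, n6, n7, n8}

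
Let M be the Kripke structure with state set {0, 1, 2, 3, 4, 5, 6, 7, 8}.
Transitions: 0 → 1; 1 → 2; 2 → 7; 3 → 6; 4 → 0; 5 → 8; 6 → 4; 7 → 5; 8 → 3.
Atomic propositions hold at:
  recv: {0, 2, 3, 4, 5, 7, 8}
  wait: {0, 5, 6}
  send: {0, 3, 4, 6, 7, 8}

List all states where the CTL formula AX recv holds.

{1, 2, 4, 5, 6, 7, 8}

Sat(AX recv) = {s : every successor in {0, 2, 3, 4, 5, 7, 8}} = {1, 2, 4, 5, 6, 7, 8}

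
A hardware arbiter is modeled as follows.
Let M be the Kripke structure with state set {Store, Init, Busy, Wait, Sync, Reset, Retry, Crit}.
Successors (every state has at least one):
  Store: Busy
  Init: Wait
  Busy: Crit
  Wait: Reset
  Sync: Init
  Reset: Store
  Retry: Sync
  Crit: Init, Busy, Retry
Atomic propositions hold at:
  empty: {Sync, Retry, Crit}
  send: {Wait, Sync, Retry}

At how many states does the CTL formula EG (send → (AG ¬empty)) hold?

4

Sat(¬empty) = {Store, Init, Busy, Wait, Reset}
AG ¬empty: greatest fixpoint, start Z0 = {Store, Init, Busy, Wait, Reset}, keep only states in Sat with every successor in Z. Z1 = {Store, Init, Wait, Reset}; Z2 = {Init, Wait, Reset}; Z3 = {Init, Wait}; Z4 = {Init}; Z5 = ∅; fixed.
Sat(AG ¬empty) = ∅
Sat(send → (AG ¬empty)) = {Store, Init, Busy, Reset, Crit}
EG (send → (AG ¬empty)): greatest fixpoint, start Z0 = {Store, Init, Busy, Reset, Crit}, keep only states in Sat with some successor in Z. Z1 = {Store, Busy, Reset, Crit}; fixed.
Sat(EG (send → (AG ¬empty))) = {Store, Busy, Reset, Crit}
|Sat(EG (send → (AG ¬empty)))| = |{Store, Busy, Reset, Crit}| = 4.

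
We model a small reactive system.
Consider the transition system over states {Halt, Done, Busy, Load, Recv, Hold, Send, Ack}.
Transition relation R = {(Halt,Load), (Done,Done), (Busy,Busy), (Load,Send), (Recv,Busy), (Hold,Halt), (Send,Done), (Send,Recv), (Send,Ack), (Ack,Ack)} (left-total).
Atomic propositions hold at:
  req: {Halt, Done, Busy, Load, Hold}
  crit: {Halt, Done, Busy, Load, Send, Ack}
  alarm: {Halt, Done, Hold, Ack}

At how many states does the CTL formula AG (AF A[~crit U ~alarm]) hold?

2

Sat(~crit) = {Recv, Hold}
Sat(~alarm) = {Busy, Load, Recv, Send}
A[~crit U ~alarm]: least fixpoint, start Z0 = Sat(~alarm) = {Busy, Load, Recv, Send}, add states in Sat(~crit) with every successor in Z. Already a fixed point.
Sat(A[~crit U ~alarm]) = {Busy, Load, Recv, Send}
AF A[~crit U ~alarm]: least fixpoint, start Z0 = {Busy, Load, Recv, Send}, add states with every successor in Z. Z1 = {Halt, Busy, Load, Recv, Send}; Z2 = {Halt, Busy, Load, Recv, Hold, Send}; fixed.
Sat(AF A[~crit U ~alarm]) = {Halt, Busy, Load, Recv, Hold, Send}
AG (AF A[~crit U ~alarm]): greatest fixpoint, start Z0 = {Halt, Busy, Load, Recv, Hold, Send}, keep only states in Sat with every successor in Z. Z1 = {Halt, Busy, Load, Recv, Hold}; Z2 = {Halt, Busy, Recv, Hold}; Z3 = {Busy, Recv, Hold}; Z4 = {Busy, Recv}; fixed.
Sat(AG (AF A[~crit U ~alarm])) = {Busy, Recv}
|Sat(AG (AF A[~crit U ~alarm]))| = |{Busy, Recv}| = 2.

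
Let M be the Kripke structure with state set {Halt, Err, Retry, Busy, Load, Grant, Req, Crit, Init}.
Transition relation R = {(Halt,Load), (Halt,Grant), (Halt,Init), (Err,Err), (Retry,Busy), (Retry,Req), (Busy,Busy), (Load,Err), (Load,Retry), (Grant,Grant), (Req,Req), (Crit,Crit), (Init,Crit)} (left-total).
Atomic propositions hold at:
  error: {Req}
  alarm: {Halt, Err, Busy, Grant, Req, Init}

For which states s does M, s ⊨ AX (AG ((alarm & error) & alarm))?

{Req}

Sat(alarm & error) = {Req}
Sat((alarm & error) & alarm) = {Req}
AG ((alarm & error) & alarm): greatest fixpoint, start Z0 = {Req}, keep only states in Sat with every successor in Z. Already a fixed point.
Sat(AG ((alarm & error) & alarm)) = {Req}
Sat(AX (AG ((alarm & error) & alarm))) = {s : every successor in {Req}} = {Req}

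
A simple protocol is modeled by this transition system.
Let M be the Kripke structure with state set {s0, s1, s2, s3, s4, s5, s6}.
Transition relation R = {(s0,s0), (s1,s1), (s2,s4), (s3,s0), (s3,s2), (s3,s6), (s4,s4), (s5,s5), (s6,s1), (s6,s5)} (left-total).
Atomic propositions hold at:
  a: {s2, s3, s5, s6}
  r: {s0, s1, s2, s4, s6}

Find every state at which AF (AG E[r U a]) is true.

{s5}

E[r U a]: least fixpoint, start Z0 = Sat(a) = {s2, s3, s5, s6}, add states in Sat(r) with some successor in Z. Already a fixed point.
Sat(E[r U a]) = {s2, s3, s5, s6}
AG E[r U a]: greatest fixpoint, start Z0 = {s2, s3, s5, s6}, keep only states in Sat with every successor in Z. Z1 = {s5}; fixed.
Sat(AG E[r U a]) = {s5}
AF (AG E[r U a]): least fixpoint, start Z0 = {s5}, add states with every successor in Z. Already a fixed point.
Sat(AF (AG E[r U a])) = {s5}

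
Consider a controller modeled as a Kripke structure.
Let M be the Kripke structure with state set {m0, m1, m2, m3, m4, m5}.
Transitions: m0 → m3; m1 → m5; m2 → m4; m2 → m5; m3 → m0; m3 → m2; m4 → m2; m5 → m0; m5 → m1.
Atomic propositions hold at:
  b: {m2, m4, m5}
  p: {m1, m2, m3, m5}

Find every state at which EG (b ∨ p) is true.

Sat(b ∨ p) = {m1, m2, m3, m4, m5}
EG (b ∨ p): greatest fixpoint, start Z0 = {m1, m2, m3, m4, m5}, keep only states in Sat with some successor in Z. Already a fixed point.
Sat(EG (b ∨ p)) = {m1, m2, m3, m4, m5}

{m1, m2, m3, m4, m5}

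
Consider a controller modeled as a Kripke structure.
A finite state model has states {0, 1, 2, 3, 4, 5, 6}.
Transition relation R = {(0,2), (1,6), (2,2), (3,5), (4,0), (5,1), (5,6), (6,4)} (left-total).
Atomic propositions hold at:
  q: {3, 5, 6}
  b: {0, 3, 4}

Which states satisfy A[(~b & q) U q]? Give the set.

Sat(~b) = {1, 2, 5, 6}
Sat(~b & q) = {5, 6}
A[(~b & q) U q]: least fixpoint, start Z0 = Sat(q) = {3, 5, 6}, add states in Sat(~b & q) with every successor in Z. Already a fixed point.
Sat(A[(~b & q) U q]) = {3, 5, 6}

{3, 5, 6}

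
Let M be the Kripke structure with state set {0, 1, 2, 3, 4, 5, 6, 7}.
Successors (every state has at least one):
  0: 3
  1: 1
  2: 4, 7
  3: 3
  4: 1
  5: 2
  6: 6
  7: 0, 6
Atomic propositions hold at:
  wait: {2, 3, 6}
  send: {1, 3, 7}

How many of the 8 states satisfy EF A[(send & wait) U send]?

7

Sat(send & wait) = {3}
A[(send & wait) U send]: least fixpoint, start Z0 = Sat(send) = {1, 3, 7}, add states in Sat(send & wait) with every successor in Z. Already a fixed point.
Sat(A[(send & wait) U send]) = {1, 3, 7}
EF A[(send & wait) U send]: least fixpoint, start Z0 = {1, 3, 7}, add states with some successor in Z. Z1 = {0, 1, 2, 3, 4, 7}; Z2 = {0, 1, 2, 3, 4, 5, 7}; fixed.
Sat(EF A[(send & wait) U send]) = {0, 1, 2, 3, 4, 5, 7}
|Sat(EF A[(send & wait) U send])| = |{0, 1, 2, 3, 4, 5, 7}| = 7.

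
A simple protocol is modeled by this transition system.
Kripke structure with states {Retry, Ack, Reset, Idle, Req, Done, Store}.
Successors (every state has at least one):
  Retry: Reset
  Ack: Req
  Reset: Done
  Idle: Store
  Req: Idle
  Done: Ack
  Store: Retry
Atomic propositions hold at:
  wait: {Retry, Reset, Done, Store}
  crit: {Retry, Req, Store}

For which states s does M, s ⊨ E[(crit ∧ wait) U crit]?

Sat(crit ∧ wait) = {Retry, Store}
E[(crit ∧ wait) U crit]: least fixpoint, start Z0 = Sat(crit) = {Retry, Req, Store}, add states in Sat(crit ∧ wait) with some successor in Z. Already a fixed point.
Sat(E[(crit ∧ wait) U crit]) = {Retry, Req, Store}

{Retry, Req, Store}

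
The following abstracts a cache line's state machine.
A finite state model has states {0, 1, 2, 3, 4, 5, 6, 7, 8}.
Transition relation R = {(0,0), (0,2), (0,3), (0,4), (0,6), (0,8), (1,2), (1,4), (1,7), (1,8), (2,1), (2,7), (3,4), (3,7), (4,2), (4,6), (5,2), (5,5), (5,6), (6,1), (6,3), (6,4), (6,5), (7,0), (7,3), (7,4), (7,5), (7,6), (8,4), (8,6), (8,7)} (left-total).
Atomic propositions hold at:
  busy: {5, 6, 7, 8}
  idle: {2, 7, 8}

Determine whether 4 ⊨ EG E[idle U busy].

No

E[idle U busy]: least fixpoint, start Z0 = Sat(busy) = {5, 6, 7, 8}, add states in Sat(idle) with some successor in Z. Z1 = {2, 5, 6, 7, 8}; fixed.
Sat(E[idle U busy]) = {2, 5, 6, 7, 8}
EG E[idle U busy]: greatest fixpoint, start Z0 = {2, 5, 6, 7, 8}, keep only states in Sat with some successor in Z. Already a fixed point.
Sat(EG E[idle U busy]) = {2, 5, 6, 7, 8}
4 ∉ Sat(EG E[idle U busy]) = {2, 5, 6, 7, 8}, so the formula does not hold at 4.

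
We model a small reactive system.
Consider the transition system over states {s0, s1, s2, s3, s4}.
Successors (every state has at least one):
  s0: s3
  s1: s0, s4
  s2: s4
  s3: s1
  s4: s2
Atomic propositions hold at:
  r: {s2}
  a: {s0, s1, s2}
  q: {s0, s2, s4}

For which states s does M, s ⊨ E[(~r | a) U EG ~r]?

{s0, s1, s3}

Sat(~r) = {s0, s1, s3, s4}
Sat(~r | a) = {s0, s1, s2, s3, s4}
EG ~r: greatest fixpoint, start Z0 = {s0, s1, s3, s4}, keep only states in Sat with some successor in Z. Z1 = {s0, s1, s3}; fixed.
Sat(EG ~r) = {s0, s1, s3}
E[(~r | a) U EG ~r]: least fixpoint, start Z0 = Sat(EG ~r) = {s0, s1, s3}, add states in Sat(~r | a) with some successor in Z. Already a fixed point.
Sat(E[(~r | a) U EG ~r]) = {s0, s1, s3}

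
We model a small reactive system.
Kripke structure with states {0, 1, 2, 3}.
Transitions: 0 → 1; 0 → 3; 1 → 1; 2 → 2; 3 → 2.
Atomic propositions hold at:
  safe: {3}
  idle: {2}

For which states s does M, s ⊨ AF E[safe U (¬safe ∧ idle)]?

{2, 3}

Sat(¬safe) = {0, 1, 2}
Sat(¬safe ∧ idle) = {2}
E[safe U (¬safe ∧ idle)]: least fixpoint, start Z0 = Sat((¬safe ∧ idle)) = {2}, add states in Sat(safe) with some successor in Z. Z1 = {2, 3}; fixed.
Sat(E[safe U (¬safe ∧ idle)]) = {2, 3}
AF E[safe U (¬safe ∧ idle)]: least fixpoint, start Z0 = {2, 3}, add states with every successor in Z. Already a fixed point.
Sat(AF E[safe U (¬safe ∧ idle)]) = {2, 3}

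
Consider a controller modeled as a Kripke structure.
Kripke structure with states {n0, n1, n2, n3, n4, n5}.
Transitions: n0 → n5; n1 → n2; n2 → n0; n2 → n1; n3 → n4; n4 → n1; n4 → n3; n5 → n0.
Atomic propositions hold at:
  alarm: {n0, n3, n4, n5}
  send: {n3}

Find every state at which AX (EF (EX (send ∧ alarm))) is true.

Sat(send ∧ alarm) = {n3}
Sat(EX (send ∧ alarm)) = {s : some successor in {n3}} = {n4}
EF (EX (send ∧ alarm)): least fixpoint, start Z0 = {n4}, add states with some successor in Z. Z1 = {n3, n4}; fixed.
Sat(EF (EX (send ∧ alarm))) = {n3, n4}
Sat(AX (EF (EX (send ∧ alarm)))) = {s : every successor in {n3, n4}} = {n3}

{n3}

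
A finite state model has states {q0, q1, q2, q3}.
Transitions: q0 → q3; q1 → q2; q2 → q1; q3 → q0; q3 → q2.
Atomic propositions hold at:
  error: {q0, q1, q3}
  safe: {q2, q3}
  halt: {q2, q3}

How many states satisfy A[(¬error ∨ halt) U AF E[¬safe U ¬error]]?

Sat(¬error) = {q2}
Sat(¬error ∨ halt) = {q2, q3}
Sat(¬safe) = {q0, q1}
E[¬safe U ¬error]: least fixpoint, start Z0 = Sat(¬error) = {q2}, add states in Sat(¬safe) with some successor in Z. Z1 = {q1, q2}; fixed.
Sat(E[¬safe U ¬error]) = {q1, q2}
AF E[¬safe U ¬error]: least fixpoint, start Z0 = {q1, q2}, add states with every successor in Z. Already a fixed point.
Sat(AF E[¬safe U ¬error]) = {q1, q2}
A[(¬error ∨ halt) U AF E[¬safe U ¬error]]: least fixpoint, start Z0 = Sat(AF E[¬safe U ¬error]) = {q1, q2}, add states in Sat(¬error ∨ halt) with every successor in Z. Already a fixed point.
Sat(A[(¬error ∨ halt) U AF E[¬safe U ¬error]]) = {q1, q2}
|Sat(A[(¬error ∨ halt) U AF E[¬safe U ¬error]])| = |{q1, q2}| = 2.

2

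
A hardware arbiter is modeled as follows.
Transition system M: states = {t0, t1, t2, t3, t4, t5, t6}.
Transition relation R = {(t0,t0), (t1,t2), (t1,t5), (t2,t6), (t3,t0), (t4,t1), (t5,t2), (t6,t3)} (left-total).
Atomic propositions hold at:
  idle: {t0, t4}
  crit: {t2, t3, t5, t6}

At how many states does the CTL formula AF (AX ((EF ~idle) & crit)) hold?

5

Sat(~idle) = {t1, t2, t3, t5, t6}
EF ~idle: least fixpoint, start Z0 = {t1, t2, t3, t5, t6}, add states with some successor in Z. Z1 = {t1, t2, t3, t4, t5, t6}; fixed.
Sat(EF ~idle) = {t1, t2, t3, t4, t5, t6}
Sat((EF ~idle) & crit) = {t2, t3, t5, t6}
Sat(AX ((EF ~idle) & crit)) = {s : every successor in {t2, t3, t5, t6}} = {t1, t2, t5, t6}
AF (AX ((EF ~idle) & crit)): least fixpoint, start Z0 = {t1, t2, t5, t6}, add states with every successor in Z. Z1 = {t1, t2, t4, t5, t6}; fixed.
Sat(AF (AX ((EF ~idle) & crit))) = {t1, t2, t4, t5, t6}
|Sat(AF (AX ((EF ~idle) & crit)))| = |{t1, t2, t4, t5, t6}| = 5.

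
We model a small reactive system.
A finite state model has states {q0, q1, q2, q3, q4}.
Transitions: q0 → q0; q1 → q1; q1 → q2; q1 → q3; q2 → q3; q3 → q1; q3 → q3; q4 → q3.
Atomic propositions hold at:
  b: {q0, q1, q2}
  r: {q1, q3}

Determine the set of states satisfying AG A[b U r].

A[b U r]: least fixpoint, start Z0 = Sat(r) = {q1, q3}, add states in Sat(b) with every successor in Z. Z1 = {q1, q2, q3}; fixed.
Sat(A[b U r]) = {q1, q2, q3}
AG A[b U r]: greatest fixpoint, start Z0 = {q1, q2, q3}, keep only states in Sat with every successor in Z. Already a fixed point.
Sat(AG A[b U r]) = {q1, q2, q3}

{q1, q2, q3}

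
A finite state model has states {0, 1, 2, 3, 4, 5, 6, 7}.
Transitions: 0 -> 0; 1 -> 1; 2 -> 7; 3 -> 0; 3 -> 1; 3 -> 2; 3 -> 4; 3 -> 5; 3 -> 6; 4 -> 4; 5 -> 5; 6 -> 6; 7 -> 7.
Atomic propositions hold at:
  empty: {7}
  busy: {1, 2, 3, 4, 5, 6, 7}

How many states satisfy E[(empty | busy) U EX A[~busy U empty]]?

3

Sat(empty | busy) = {1, 2, 3, 4, 5, 6, 7}
Sat(~busy) = {0}
A[~busy U empty]: least fixpoint, start Z0 = Sat(empty) = {7}, add states in Sat(~busy) with every successor in Z. Already a fixed point.
Sat(A[~busy U empty]) = {7}
Sat(EX A[~busy U empty]) = {s : some successor in {7}} = {2, 7}
E[(empty | busy) U EX A[~busy U empty]]: least fixpoint, start Z0 = Sat(EX A[~busy U empty]) = {2, 7}, add states in Sat(empty | busy) with some successor in Z. Z1 = {2, 3, 7}; fixed.
Sat(E[(empty | busy) U EX A[~busy U empty]]) = {2, 3, 7}
|Sat(E[(empty | busy) U EX A[~busy U empty]])| = |{2, 3, 7}| = 3.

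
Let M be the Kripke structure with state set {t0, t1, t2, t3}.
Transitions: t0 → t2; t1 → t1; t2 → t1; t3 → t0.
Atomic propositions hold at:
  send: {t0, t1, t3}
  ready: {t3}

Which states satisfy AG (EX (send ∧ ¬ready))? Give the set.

Sat(¬ready) = {t0, t1, t2}
Sat(send ∧ ¬ready) = {t0, t1}
Sat(EX (send ∧ ¬ready)) = {s : some successor in {t0, t1}} = {t1, t2, t3}
AG (EX (send ∧ ¬ready)): greatest fixpoint, start Z0 = {t1, t2, t3}, keep only states in Sat with every successor in Z. Z1 = {t1, t2}; fixed.
Sat(AG (EX (send ∧ ¬ready))) = {t1, t2}

{t1, t2}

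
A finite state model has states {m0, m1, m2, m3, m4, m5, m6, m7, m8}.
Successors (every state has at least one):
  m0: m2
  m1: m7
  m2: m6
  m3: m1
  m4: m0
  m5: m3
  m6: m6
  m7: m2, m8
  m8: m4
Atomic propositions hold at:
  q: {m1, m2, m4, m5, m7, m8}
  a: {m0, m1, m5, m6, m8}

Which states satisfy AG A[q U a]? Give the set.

A[q U a]: least fixpoint, start Z0 = Sat(a) = {m0, m1, m5, m6, m8}, add states in Sat(q) with every successor in Z. Z1 = {m0, m1, m2, m4, m5, m6, m8}; Z2 = {m0, m1, m2, m4, m5, m6, m7, m8}; fixed.
Sat(A[q U a]) = {m0, m1, m2, m4, m5, m6, m7, m8}
AG A[q U a]: greatest fixpoint, start Z0 = {m0, m1, m2, m4, m5, m6, m7, m8}, keep only states in Sat with every successor in Z. Z1 = {m0, m1, m2, m4, m6, m7, m8}; fixed.
Sat(AG A[q U a]) = {m0, m1, m2, m4, m6, m7, m8}

{m0, m1, m2, m4, m6, m7, m8}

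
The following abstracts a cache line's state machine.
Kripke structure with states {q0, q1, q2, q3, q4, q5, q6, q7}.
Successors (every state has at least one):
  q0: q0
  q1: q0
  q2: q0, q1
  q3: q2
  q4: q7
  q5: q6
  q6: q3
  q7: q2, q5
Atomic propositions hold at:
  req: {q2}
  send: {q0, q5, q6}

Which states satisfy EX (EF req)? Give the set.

{q3, q4, q5, q6, q7}

EF req: least fixpoint, start Z0 = {q2}, add states with some successor in Z. Z1 = {q2, q3, q7}; Z2 = {q2, q3, q4, q6, q7}; Z3 = {q2, q3, q4, q5, q6, q7}; fixed.
Sat(EF req) = {q2, q3, q4, q5, q6, q7}
Sat(EX (EF req)) = {s : some successor in {q2, q3, q4, q5, q6, q7}} = {q3, q4, q5, q6, q7}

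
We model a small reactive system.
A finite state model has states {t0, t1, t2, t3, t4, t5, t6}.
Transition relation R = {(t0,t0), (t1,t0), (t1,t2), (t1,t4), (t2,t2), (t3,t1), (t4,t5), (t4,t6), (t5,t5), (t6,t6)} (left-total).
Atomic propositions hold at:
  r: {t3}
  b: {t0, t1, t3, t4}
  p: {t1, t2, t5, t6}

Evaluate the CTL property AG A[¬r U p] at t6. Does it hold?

Yes

Sat(¬r) = {t0, t1, t2, t4, t5, t6}
A[¬r U p]: least fixpoint, start Z0 = Sat(p) = {t1, t2, t5, t6}, add states in Sat(¬r) with every successor in Z. Z1 = {t1, t2, t4, t5, t6}; fixed.
Sat(A[¬r U p]) = {t1, t2, t4, t5, t6}
AG A[¬r U p]: greatest fixpoint, start Z0 = {t1, t2, t4, t5, t6}, keep only states in Sat with every successor in Z. Z1 = {t2, t4, t5, t6}; fixed.
Sat(AG A[¬r U p]) = {t2, t4, t5, t6}
t6 ∈ Sat(AG A[¬r U p]) = {t2, t4, t5, t6}, so the formula holds at t6.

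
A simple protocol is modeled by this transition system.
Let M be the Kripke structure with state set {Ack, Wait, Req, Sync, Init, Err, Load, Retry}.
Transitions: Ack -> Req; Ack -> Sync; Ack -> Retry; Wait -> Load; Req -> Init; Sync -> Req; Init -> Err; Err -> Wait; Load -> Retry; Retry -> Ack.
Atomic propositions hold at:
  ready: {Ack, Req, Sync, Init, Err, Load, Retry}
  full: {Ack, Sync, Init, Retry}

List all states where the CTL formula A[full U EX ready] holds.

Sat(EX ready) = {s : some successor in {Ack, Req, Sync, Init, Err, Load, Retry}} = {Ack, Wait, Req, Sync, Init, Load, Retry}
A[full U EX ready]: least fixpoint, start Z0 = Sat(EX ready) = {Ack, Wait, Req, Sync, Init, Load, Retry}, add states in Sat(full) with every successor in Z. Already a fixed point.
Sat(A[full U EX ready]) = {Ack, Wait, Req, Sync, Init, Load, Retry}

{Ack, Wait, Req, Sync, Init, Load, Retry}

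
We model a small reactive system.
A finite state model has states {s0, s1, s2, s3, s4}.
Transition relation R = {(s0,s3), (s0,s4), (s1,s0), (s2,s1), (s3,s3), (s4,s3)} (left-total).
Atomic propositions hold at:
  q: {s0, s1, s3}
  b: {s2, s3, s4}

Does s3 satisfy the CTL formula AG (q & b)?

Sat(q & b) = {s3}
AG (q & b): greatest fixpoint, start Z0 = {s3}, keep only states in Sat with every successor in Z. Already a fixed point.
Sat(AG (q & b)) = {s3}
s3 ∈ Sat(AG (q & b)) = {s3}, so the formula holds at s3.

Yes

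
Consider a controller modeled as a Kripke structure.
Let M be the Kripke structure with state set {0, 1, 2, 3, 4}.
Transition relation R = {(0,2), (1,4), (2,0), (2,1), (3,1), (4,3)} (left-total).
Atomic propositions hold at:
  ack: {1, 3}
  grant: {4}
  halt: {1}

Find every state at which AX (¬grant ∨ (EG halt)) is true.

{0, 2, 3, 4}

Sat(¬grant) = {0, 1, 2, 3}
EG halt: greatest fixpoint, start Z0 = {1}, keep only states in Sat with some successor in Z. Z1 = ∅; fixed.
Sat(EG halt) = ∅
Sat(¬grant ∨ (EG halt)) = {0, 1, 2, 3}
Sat(AX (¬grant ∨ (EG halt))) = {s : every successor in {0, 1, 2, 3}} = {0, 2, 3, 4}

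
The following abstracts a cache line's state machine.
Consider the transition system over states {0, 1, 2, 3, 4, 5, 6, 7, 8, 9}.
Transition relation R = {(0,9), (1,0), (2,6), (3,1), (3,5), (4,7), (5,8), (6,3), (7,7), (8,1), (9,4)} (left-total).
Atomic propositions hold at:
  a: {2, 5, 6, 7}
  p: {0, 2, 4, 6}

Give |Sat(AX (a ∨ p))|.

Sat(a ∨ p) = {0, 2, 4, 5, 6, 7}
Sat(AX (a ∨ p)) = {s : every successor in {0, 2, 4, 5, 6, 7}} = {1, 2, 4, 7, 9}
|Sat(AX (a ∨ p))| = |{1, 2, 4, 7, 9}| = 5.

5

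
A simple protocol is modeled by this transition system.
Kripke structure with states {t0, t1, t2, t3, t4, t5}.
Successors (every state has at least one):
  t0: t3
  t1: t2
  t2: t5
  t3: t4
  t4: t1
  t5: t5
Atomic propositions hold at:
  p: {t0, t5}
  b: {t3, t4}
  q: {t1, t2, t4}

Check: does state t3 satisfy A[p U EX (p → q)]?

Yes

Sat(p → q) = {t1, t2, t3, t4}
Sat(EX (p → q)) = {s : some successor in {t1, t2, t3, t4}} = {t0, t1, t3, t4}
A[p U EX (p → q)]: least fixpoint, start Z0 = Sat(EX (p → q)) = {t0, t1, t3, t4}, add states in Sat(p) with every successor in Z. Already a fixed point.
Sat(A[p U EX (p → q)]) = {t0, t1, t3, t4}
t3 ∈ Sat(A[p U EX (p → q)]) = {t0, t1, t3, t4}, so the formula holds at t3.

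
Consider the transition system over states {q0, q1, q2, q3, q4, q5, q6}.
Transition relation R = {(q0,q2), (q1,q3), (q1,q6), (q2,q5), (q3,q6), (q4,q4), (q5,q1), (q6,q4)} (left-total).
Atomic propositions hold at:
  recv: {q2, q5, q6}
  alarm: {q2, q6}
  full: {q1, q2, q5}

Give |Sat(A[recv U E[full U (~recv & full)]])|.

3

Sat(~recv) = {q0, q1, q3, q4}
Sat(~recv & full) = {q1}
E[full U (~recv & full)]: least fixpoint, start Z0 = Sat((~recv & full)) = {q1}, add states in Sat(full) with some successor in Z. Z1 = {q1, q5}; Z2 = {q1, q2, q5}; fixed.
Sat(E[full U (~recv & full)]) = {q1, q2, q5}
A[recv U E[full U (~recv & full)]]: least fixpoint, start Z0 = Sat(E[full U (~recv & full)]) = {q1, q2, q5}, add states in Sat(recv) with every successor in Z. Already a fixed point.
Sat(A[recv U E[full U (~recv & full)]]) = {q1, q2, q5}
|Sat(A[recv U E[full U (~recv & full)]])| = |{q1, q2, q5}| = 3.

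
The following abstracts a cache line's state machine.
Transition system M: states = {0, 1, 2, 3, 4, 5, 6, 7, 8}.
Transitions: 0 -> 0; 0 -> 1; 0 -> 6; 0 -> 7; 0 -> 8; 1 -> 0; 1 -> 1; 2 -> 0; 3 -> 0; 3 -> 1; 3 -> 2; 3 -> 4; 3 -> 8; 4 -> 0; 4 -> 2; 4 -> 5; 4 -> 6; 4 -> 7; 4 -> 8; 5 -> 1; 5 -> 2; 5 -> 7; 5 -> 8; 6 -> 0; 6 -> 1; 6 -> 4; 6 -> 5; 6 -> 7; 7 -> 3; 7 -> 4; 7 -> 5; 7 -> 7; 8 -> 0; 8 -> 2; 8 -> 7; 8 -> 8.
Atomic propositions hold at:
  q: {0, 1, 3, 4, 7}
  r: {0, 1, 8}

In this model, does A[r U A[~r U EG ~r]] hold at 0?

Sat(~r) = {2, 3, 4, 5, 6, 7}
EG ~r: greatest fixpoint, start Z0 = {2, 3, 4, 5, 6, 7}, keep only states in Sat with some successor in Z. Z1 = {3, 4, 5, 6, 7}; fixed.
Sat(EG ~r) = {3, 4, 5, 6, 7}
A[~r U EG ~r]: least fixpoint, start Z0 = Sat(EG ~r) = {3, 4, 5, 6, 7}, add states in Sat(~r) with every successor in Z. Already a fixed point.
Sat(A[~r U EG ~r]) = {3, 4, 5, 6, 7}
A[r U A[~r U EG ~r]]: least fixpoint, start Z0 = Sat(A[~r U EG ~r]) = {3, 4, 5, 6, 7}, add states in Sat(r) with every successor in Z. Already a fixed point.
Sat(A[r U A[~r U EG ~r]]) = {3, 4, 5, 6, 7}
0 ∉ Sat(A[r U A[~r U EG ~r]]) = {3, 4, 5, 6, 7}, so the formula does not hold at 0.

No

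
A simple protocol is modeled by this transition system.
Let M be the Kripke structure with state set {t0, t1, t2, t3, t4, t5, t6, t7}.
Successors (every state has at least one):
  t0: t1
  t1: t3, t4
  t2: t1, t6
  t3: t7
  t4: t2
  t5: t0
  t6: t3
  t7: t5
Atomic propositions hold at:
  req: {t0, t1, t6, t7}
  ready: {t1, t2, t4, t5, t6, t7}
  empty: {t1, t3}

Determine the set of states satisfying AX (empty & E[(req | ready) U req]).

{t0}

Sat(req | ready) = {t0, t1, t2, t4, t5, t6, t7}
E[(req | ready) U req]: least fixpoint, start Z0 = Sat(req) = {t0, t1, t6, t7}, add states in Sat(req | ready) with some successor in Z. Z1 = {t0, t1, t2, t5, t6, t7}; Z2 = {t0, t1, t2, t4, t5, t6, t7}; fixed.
Sat(E[(req | ready) U req]) = {t0, t1, t2, t4, t5, t6, t7}
Sat(empty & E[(req | ready) U req]) = {t1}
Sat(AX (empty & E[(req | ready) U req])) = {s : every successor in {t1}} = {t0}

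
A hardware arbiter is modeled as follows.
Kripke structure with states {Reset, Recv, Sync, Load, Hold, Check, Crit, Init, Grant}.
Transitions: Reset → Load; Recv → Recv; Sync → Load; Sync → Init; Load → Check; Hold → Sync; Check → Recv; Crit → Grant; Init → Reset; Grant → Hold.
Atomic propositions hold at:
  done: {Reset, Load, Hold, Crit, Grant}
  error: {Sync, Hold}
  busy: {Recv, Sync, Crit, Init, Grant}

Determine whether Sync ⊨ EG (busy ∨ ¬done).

Sat(¬done) = {Recv, Sync, Check, Init}
Sat(busy ∨ ¬done) = {Recv, Sync, Check, Crit, Init, Grant}
EG (busy ∨ ¬done): greatest fixpoint, start Z0 = {Recv, Sync, Check, Crit, Init, Grant}, keep only states in Sat with some successor in Z. Z1 = {Recv, Sync, Check, Crit}; Z2 = {Recv, Check}; fixed.
Sat(EG (busy ∨ ¬done)) = {Recv, Check}
Sync ∉ Sat(EG (busy ∨ ¬done)) = {Recv, Check}, so the formula does not hold at Sync.

No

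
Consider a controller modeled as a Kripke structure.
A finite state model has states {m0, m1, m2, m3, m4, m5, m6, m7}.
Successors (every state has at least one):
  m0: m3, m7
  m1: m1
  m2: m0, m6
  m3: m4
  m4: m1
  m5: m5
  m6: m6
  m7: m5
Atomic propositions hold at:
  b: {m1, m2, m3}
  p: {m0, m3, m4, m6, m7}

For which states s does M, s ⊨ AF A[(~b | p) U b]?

{m1, m2, m3, m4}

Sat(~b) = {m0, m4, m5, m6, m7}
Sat(~b | p) = {m0, m3, m4, m5, m6, m7}
A[(~b | p) U b]: least fixpoint, start Z0 = Sat(b) = {m1, m2, m3}, add states in Sat(~b | p) with every successor in Z. Z1 = {m1, m2, m3, m4}; fixed.
Sat(A[(~b | p) U b]) = {m1, m2, m3, m4}
AF A[(~b | p) U b]: least fixpoint, start Z0 = {m1, m2, m3, m4}, add states with every successor in Z. Already a fixed point.
Sat(AF A[(~b | p) U b]) = {m1, m2, m3, m4}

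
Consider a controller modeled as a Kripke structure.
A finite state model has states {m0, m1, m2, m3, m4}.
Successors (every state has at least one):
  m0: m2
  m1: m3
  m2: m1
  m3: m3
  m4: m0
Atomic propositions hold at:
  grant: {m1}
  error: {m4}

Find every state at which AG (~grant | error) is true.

Sat(~grant) = {m0, m2, m3, m4}
Sat(~grant | error) = {m0, m2, m3, m4}
AG (~grant | error): greatest fixpoint, start Z0 = {m0, m2, m3, m4}, keep only states in Sat with every successor in Z. Z1 = {m0, m3, m4}; Z2 = {m3, m4}; Z3 = {m3}; fixed.
Sat(AG (~grant | error)) = {m3}

{m3}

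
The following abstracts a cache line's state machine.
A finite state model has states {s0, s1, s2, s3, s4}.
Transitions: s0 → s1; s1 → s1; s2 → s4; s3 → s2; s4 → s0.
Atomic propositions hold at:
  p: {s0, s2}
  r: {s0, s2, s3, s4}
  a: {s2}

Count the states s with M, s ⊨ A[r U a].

A[r U a]: least fixpoint, start Z0 = Sat(a) = {s2}, add states in Sat(r) with every successor in Z. Z1 = {s2, s3}; fixed.
Sat(A[r U a]) = {s2, s3}
|Sat(A[r U a])| = |{s2, s3}| = 2.

2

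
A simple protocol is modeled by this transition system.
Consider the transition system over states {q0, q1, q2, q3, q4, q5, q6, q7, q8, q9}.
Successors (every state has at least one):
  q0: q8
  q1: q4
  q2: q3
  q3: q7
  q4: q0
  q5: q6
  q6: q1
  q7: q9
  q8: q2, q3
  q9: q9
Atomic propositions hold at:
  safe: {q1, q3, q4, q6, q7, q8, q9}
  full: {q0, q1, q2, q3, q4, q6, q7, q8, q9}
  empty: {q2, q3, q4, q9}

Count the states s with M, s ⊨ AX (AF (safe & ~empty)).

Sat(~empty) = {q0, q1, q5, q6, q7, q8}
Sat(safe & ~empty) = {q1, q6, q7, q8}
AF (safe & ~empty): least fixpoint, start Z0 = {q1, q6, q7, q8}, add states with every successor in Z. Z1 = {q0, q1, q3, q5, q6, q7, q8}; Z2 = {q0, q1, q2, q3, q4, q5, q6, q7, q8}; fixed.
Sat(AF (safe & ~empty)) = {q0, q1, q2, q3, q4, q5, q6, q7, q8}
Sat(AX (AF (safe & ~empty))) = {s : every successor in {q0, q1, q2, q3, q4, q5, q6, q7, q8}} = {q0, q1, q2, q3, q4, q5, q6, q8}
|Sat(AX (AF (safe & ~empty)))| = |{q0, q1, q2, q3, q4, q5, q6, q8}| = 8.

8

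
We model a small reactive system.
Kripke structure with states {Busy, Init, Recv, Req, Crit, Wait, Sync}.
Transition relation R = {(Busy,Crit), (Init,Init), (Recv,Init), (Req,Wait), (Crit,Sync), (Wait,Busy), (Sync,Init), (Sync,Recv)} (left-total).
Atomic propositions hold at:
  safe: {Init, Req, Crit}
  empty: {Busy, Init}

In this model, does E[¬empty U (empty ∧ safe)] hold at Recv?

Sat(¬empty) = {Recv, Req, Crit, Wait, Sync}
Sat(empty ∧ safe) = {Init}
E[¬empty U (empty ∧ safe)]: least fixpoint, start Z0 = Sat((empty ∧ safe)) = {Init}, add states in Sat(¬empty) with some successor in Z. Z1 = {Init, Recv, Sync}; Z2 = {Init, Recv, Crit, Sync}; fixed.
Sat(E[¬empty U (empty ∧ safe)]) = {Init, Recv, Crit, Sync}
Recv ∈ Sat(E[¬empty U (empty ∧ safe)]) = {Init, Recv, Crit, Sync}, so the formula holds at Recv.

Yes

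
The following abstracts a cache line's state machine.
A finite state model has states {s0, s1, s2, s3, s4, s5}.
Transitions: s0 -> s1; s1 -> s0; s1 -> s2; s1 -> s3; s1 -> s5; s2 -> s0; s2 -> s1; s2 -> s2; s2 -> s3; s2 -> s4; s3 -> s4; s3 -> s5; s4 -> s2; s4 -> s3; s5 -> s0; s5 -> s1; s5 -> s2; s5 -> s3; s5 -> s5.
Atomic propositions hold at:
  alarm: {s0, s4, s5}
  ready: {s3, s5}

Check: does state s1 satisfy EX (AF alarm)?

Yes

AF alarm: least fixpoint, start Z0 = {s0, s4, s5}, add states with every successor in Z. Z1 = {s0, s3, s4, s5}; fixed.
Sat(AF alarm) = {s0, s3, s4, s5}
Sat(EX (AF alarm)) = {s : some successor in {s0, s3, s4, s5}} = {s1, s2, s3, s4, s5}
s1 ∈ Sat(EX (AF alarm)) = {s1, s2, s3, s4, s5}, so the formula holds at s1.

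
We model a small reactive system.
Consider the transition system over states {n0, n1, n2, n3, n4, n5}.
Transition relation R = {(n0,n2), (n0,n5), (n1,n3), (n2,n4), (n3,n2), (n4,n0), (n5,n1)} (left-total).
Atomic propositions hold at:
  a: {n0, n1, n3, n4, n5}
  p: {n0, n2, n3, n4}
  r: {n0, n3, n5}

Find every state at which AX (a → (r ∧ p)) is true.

{n1, n3, n4}

Sat(r ∧ p) = {n0, n3}
Sat(a → (r ∧ p)) = {n0, n2, n3}
Sat(AX (a → (r ∧ p))) = {s : every successor in {n0, n2, n3}} = {n1, n3, n4}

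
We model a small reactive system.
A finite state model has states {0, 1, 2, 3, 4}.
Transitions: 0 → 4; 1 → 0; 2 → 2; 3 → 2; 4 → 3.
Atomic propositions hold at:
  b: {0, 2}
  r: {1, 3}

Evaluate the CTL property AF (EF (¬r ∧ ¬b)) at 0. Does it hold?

Sat(¬r) = {0, 2, 4}
Sat(¬b) = {1, 3, 4}
Sat(¬r ∧ ¬b) = {4}
EF (¬r ∧ ¬b): least fixpoint, start Z0 = {4}, add states with some successor in Z. Z1 = {0, 4}; Z2 = {0, 1, 4}; fixed.
Sat(EF (¬r ∧ ¬b)) = {0, 1, 4}
AF (EF (¬r ∧ ¬b)): least fixpoint, start Z0 = {0, 1, 4}, add states with every successor in Z. Already a fixed point.
Sat(AF (EF (¬r ∧ ¬b))) = {0, 1, 4}
0 ∈ Sat(AF (EF (¬r ∧ ¬b))) = {0, 1, 4}, so the formula holds at 0.

Yes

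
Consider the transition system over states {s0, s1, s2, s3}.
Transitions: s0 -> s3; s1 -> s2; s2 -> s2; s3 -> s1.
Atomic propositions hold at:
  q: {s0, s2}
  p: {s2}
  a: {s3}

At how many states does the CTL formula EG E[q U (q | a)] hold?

1

Sat(q | a) = {s0, s2, s3}
E[q U (q | a)]: least fixpoint, start Z0 = Sat((q | a)) = {s0, s2, s3}, add states in Sat(q) with some successor in Z. Already a fixed point.
Sat(E[q U (q | a)]) = {s0, s2, s3}
EG E[q U (q | a)]: greatest fixpoint, start Z0 = {s0, s2, s3}, keep only states in Sat with some successor in Z. Z1 = {s0, s2}; Z2 = {s2}; fixed.
Sat(EG E[q U (q | a)]) = {s2}
|Sat(EG E[q U (q | a)])| = |{s2}| = 1.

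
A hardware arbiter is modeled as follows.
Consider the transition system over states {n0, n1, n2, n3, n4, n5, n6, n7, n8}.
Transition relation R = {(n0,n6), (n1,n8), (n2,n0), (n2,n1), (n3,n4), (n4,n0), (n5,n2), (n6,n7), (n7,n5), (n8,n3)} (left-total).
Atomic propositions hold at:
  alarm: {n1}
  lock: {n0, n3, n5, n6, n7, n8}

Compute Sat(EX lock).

{n0, n1, n2, n4, n6, n7, n8}

Sat(EX lock) = {s : some successor in {n0, n3, n5, n6, n7, n8}} = {n0, n1, n2, n4, n6, n7, n8}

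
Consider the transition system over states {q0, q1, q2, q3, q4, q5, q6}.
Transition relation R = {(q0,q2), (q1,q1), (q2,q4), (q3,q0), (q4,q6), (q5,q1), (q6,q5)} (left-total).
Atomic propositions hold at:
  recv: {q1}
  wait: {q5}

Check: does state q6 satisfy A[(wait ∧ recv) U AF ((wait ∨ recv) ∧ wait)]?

Sat(wait ∧ recv) = ∅
Sat(wait ∨ recv) = {q1, q5}
Sat((wait ∨ recv) ∧ wait) = {q5}
AF ((wait ∨ recv) ∧ wait): least fixpoint, start Z0 = {q5}, add states with every successor in Z. Z1 = {q5, q6}; Z2 = {q4, q5, q6}; Z3 = {q2, q4, q5, q6}; Z4 = {q0, q2, q4, q5, q6}; Z5 = {q0, q2, q3, q4, q5, q6}; fixed.
Sat(AF ((wait ∨ recv) ∧ wait)) = {q0, q2, q3, q4, q5, q6}
A[(wait ∧ recv) U AF ((wait ∨ recv) ∧ wait)]: least fixpoint, start Z0 = Sat(AF ((wait ∨ recv) ∧ wait)) = {q0, q2, q3, q4, q5, q6}, add states in Sat(wait ∧ recv) with every successor in Z. Already a fixed point.
Sat(A[(wait ∧ recv) U AF ((wait ∨ recv) ∧ wait)]) = {q0, q2, q3, q4, q5, q6}
q6 ∈ Sat(A[(wait ∧ recv) U AF ((wait ∨ recv) ∧ wait)]) = {q0, q2, q3, q4, q5, q6}, so the formula holds at q6.

Yes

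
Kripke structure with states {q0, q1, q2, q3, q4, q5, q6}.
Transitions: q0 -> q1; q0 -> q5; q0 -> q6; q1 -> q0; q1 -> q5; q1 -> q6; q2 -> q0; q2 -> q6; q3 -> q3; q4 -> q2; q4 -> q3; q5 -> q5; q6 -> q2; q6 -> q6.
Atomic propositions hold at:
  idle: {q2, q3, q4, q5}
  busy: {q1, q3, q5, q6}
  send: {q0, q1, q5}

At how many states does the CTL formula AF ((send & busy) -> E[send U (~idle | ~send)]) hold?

Sat(send & busy) = {q1, q5}
Sat(~idle) = {q0, q1, q6}
Sat(~send) = {q2, q3, q4, q6}
Sat(~idle | ~send) = {q0, q1, q2, q3, q4, q6}
E[send U (~idle | ~send)]: least fixpoint, start Z0 = Sat((~idle | ~send)) = {q0, q1, q2, q3, q4, q6}, add states in Sat(send) with some successor in Z. Already a fixed point.
Sat(E[send U (~idle | ~send)]) = {q0, q1, q2, q3, q4, q6}
Sat((send & busy) -> E[send U (~idle | ~send)]) = {q0, q1, q2, q3, q4, q6}
AF ((send & busy) -> E[send U (~idle | ~send)]): least fixpoint, start Z0 = {q0, q1, q2, q3, q4, q6}, add states with every successor in Z. Already a fixed point.
Sat(AF ((send & busy) -> E[send U (~idle | ~send)])) = {q0, q1, q2, q3, q4, q6}
|Sat(AF ((send & busy) -> E[send U (~idle | ~send)]))| = |{q0, q1, q2, q3, q4, q6}| = 6.

6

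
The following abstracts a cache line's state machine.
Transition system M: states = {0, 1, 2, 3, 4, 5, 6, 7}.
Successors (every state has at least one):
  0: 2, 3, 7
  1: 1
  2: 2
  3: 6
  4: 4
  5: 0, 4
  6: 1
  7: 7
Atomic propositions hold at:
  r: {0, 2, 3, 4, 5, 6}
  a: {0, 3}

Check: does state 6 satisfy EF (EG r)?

EG r: greatest fixpoint, start Z0 = {0, 2, 3, 4, 5, 6}, keep only states in Sat with some successor in Z. Z1 = {0, 2, 3, 4, 5}; Z2 = {0, 2, 4, 5}; fixed.
Sat(EG r) = {0, 2, 4, 5}
EF (EG r): least fixpoint, start Z0 = {0, 2, 4, 5}, add states with some successor in Z. Already a fixed point.
Sat(EF (EG r)) = {0, 2, 4, 5}
6 ∉ Sat(EF (EG r)) = {0, 2, 4, 5}, so the formula does not hold at 6.

No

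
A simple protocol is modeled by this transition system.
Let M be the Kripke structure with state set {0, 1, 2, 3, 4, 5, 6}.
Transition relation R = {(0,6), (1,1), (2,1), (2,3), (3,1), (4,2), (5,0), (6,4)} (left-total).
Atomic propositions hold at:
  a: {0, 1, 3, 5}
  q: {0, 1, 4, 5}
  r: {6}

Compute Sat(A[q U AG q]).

{1}

AG q: greatest fixpoint, start Z0 = {0, 1, 4, 5}, keep only states in Sat with every successor in Z. Z1 = {1, 5}; Z2 = {1}; fixed.
Sat(AG q) = {1}
A[q U AG q]: least fixpoint, start Z0 = Sat(AG q) = {1}, add states in Sat(q) with every successor in Z. Already a fixed point.
Sat(A[q U AG q]) = {1}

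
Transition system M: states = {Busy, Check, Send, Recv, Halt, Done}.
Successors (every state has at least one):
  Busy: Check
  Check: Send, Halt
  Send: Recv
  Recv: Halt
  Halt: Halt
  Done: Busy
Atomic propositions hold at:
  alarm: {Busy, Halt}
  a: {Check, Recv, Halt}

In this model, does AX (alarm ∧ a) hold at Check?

No

Sat(alarm ∧ a) = {Halt}
Sat(AX (alarm ∧ a)) = {s : every successor in {Halt}} = {Recv, Halt}
Check ∉ Sat(AX (alarm ∧ a)) = {Recv, Halt}, so the formula does not hold at Check.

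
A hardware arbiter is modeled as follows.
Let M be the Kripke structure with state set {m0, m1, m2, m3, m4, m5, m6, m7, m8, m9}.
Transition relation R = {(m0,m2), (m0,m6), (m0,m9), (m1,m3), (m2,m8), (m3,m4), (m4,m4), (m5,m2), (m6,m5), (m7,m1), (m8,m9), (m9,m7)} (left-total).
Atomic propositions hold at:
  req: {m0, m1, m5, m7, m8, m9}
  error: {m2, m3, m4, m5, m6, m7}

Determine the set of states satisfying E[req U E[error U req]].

E[error U req]: least fixpoint, start Z0 = Sat(req) = {m0, m1, m5, m7, m8, m9}, add states in Sat(error) with some successor in Z. Z1 = {m0, m1, m2, m5, m6, m7, m8, m9}; fixed.
Sat(E[error U req]) = {m0, m1, m2, m5, m6, m7, m8, m9}
E[req U E[error U req]]: least fixpoint, start Z0 = Sat(E[error U req]) = {m0, m1, m2, m5, m6, m7, m8, m9}, add states in Sat(req) with some successor in Z. Already a fixed point.
Sat(E[req U E[error U req]]) = {m0, m1, m2, m5, m6, m7, m8, m9}

{m0, m1, m2, m5, m6, m7, m8, m9}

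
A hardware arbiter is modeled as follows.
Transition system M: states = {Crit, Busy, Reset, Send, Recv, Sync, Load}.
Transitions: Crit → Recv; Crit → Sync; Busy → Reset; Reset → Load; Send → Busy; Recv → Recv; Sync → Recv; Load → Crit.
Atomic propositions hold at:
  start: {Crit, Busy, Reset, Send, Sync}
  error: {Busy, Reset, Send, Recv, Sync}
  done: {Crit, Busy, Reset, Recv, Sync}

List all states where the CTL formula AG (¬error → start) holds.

Sat(¬error) = {Crit, Load}
Sat(¬error → start) = {Crit, Busy, Reset, Send, Recv, Sync}
AG (¬error → start): greatest fixpoint, start Z0 = {Crit, Busy, Reset, Send, Recv, Sync}, keep only states in Sat with every successor in Z. Z1 = {Crit, Busy, Send, Recv, Sync}; Z2 = {Crit, Send, Recv, Sync}; Z3 = {Crit, Recv, Sync}; fixed.
Sat(AG (¬error → start)) = {Crit, Recv, Sync}

{Crit, Recv, Sync}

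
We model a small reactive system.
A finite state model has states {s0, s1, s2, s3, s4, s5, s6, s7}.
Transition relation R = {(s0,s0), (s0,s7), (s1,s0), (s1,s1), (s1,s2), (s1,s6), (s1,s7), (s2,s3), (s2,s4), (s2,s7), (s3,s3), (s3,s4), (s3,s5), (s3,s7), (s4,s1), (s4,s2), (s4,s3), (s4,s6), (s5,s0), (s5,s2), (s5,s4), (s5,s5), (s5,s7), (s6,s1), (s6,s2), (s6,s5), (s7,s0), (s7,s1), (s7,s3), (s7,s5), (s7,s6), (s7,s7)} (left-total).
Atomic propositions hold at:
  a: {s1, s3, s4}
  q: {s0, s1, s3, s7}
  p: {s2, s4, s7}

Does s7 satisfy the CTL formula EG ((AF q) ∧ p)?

Yes

AF q: least fixpoint, start Z0 = {s0, s1, s3, s7}, add states with every successor in Z. Already a fixed point.
Sat(AF q) = {s0, s1, s3, s7}
Sat((AF q) ∧ p) = {s7}
EG ((AF q) ∧ p): greatest fixpoint, start Z0 = {s7}, keep only states in Sat with some successor in Z. Already a fixed point.
Sat(EG ((AF q) ∧ p)) = {s7}
s7 ∈ Sat(EG ((AF q) ∧ p)) = {s7}, so the formula holds at s7.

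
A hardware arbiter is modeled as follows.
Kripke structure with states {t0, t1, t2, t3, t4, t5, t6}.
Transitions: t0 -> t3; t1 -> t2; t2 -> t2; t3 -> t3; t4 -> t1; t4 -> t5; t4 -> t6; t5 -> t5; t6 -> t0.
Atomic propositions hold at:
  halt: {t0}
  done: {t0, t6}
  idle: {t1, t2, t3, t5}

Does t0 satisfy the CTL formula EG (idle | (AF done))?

AF done: least fixpoint, start Z0 = {t0, t6}, add states with every successor in Z. Already a fixed point.
Sat(AF done) = {t0, t6}
Sat(idle | (AF done)) = {t0, t1, t2, t3, t5, t6}
EG (idle | (AF done)): greatest fixpoint, start Z0 = {t0, t1, t2, t3, t5, t6}, keep only states in Sat with some successor in Z. Already a fixed point.
Sat(EG (idle | (AF done))) = {t0, t1, t2, t3, t5, t6}
t0 ∈ Sat(EG (idle | (AF done))) = {t0, t1, t2, t3, t5, t6}, so the formula holds at t0.

Yes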